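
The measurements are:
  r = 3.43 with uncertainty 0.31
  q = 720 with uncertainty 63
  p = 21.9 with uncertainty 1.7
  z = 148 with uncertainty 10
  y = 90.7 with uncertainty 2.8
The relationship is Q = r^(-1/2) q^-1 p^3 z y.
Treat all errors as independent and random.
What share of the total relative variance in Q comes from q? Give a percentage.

(δQ/Q)² = (−½·δr/r)² + (-1·δq/q)² + (3·δp/p)² + (1·δz/z)² + (1·δy/y)²
  r term: (-0.5×0.0904)² = 0.00204
  q term: (-1×0.0875)² = 0.00766
  p term: (3×0.0776)² = 0.0542
  z term: (1×0.0676)² = 0.00457
  y term: (1×0.0309)² = 0.000953
Total = 0.0694. Share from q = 0.00766/0.0694 = 0.110.

11.0%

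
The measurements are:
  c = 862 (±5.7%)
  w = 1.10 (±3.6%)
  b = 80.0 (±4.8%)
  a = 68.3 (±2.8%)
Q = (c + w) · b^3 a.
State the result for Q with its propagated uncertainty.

(3.02 ± 0.475) × 10^10

Let u = c + w = 863. δu = √(δc² + δw²) = √(2410 + 0.00157) = 49.1, so δu/u = 0.0569.
Q is then a monomial in u, b, a:
δQ/Q = √((δu/u)² + (3·δb/b)² + (1·δa/a)²) = √(0.00324 + 0.0207 + 0.000784) = 0.157
Q = 3.02e+10, so δQ = 0.157 × 3.02e+10 = 4.75e+09.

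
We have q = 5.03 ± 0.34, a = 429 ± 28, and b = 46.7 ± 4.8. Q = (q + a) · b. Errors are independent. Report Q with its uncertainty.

20300 ± 2460

Let u = q + a = 434. δu = √(δq² + δa²) = √(0.116 + 784) = 28.0, so δu/u = 0.0645.
Q is then a monomial in u, b:
δQ/Q = √((δu/u)² + (1·δb/b)²) = √(0.00416 + 0.0106) = 0.121
Q = 20300, so δQ = 0.121 × 20300 = 2460.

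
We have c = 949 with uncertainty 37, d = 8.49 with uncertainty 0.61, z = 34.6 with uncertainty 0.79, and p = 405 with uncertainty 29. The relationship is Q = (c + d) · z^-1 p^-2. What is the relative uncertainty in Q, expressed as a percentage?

15.0%

Let u = c + d = 957. δu = √(δc² + δd²) = √(1370 + 0.372) = 37.0, so δu/u = 0.0386.
Q is then a monomial in u, z, p:
δQ/Q = √((δu/u)² + (-1·δz/z)² + (-2·δp/p)²) = √(0.00149 + 0.000521 + 0.0205) = 0.150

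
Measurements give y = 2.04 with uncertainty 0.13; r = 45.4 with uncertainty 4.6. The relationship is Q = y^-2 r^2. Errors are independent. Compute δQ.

119

Relative error in a monomial: (δQ/Q)² = Σ (nᵢ · δxᵢ/xᵢ)².
  (-2·δy/y)² = (-2×0.0637)² = 0.0162;  (2·δr/r)² = (2×0.101)² = 0.0411
δQ/Q = √(0.0573) = 0.239
Q = 495, so δQ = 0.239 × 495 = 119.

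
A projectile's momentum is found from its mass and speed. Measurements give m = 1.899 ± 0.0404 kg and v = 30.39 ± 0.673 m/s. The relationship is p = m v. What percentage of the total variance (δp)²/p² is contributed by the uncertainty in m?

(δp/p)² = (1·δm/m)² + (1·δv/v)²
  m term: (1×0.0213)² = 0.000453
  v term: (1×0.0221)² = 0.000490
Total = 0.000943. Share from m = 0.000453/0.000943 = 0.480.

48.0%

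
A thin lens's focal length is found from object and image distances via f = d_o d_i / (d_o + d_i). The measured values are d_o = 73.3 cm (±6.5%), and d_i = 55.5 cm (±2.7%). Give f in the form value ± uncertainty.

∂f/∂d_o = (d_i/(d_o+d_i))² = 0.186;  ∂f/∂d_i = (d_o/(d_o+d_i))² = 0.324
δf = √((∂f/∂d_o · δd_o)² + (∂f/∂d_i · δd_i)²) = √(0.783 + 0.236) = 1.01 cm
f = 31.6 cm.

31.6 ± 1.01 cm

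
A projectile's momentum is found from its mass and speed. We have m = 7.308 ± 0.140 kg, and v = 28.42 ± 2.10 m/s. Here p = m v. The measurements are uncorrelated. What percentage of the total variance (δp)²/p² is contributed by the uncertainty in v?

93.7%

(δp/p)² = (1·δm/m)² + (1·δv/v)²
  m term: (1×0.0192)² = 0.000367
  v term: (1×0.0739)² = 0.00546
Total = 0.00583. Share from v = 0.00546/0.00583 = 0.937.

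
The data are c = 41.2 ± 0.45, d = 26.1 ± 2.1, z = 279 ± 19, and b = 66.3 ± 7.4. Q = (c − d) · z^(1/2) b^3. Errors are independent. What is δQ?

2.69e+07

Let u = c − d = 15.1. δu = √(δc² + δd²) = √(0.203 + 4.41) = 2.15, so δu/u = 0.142.
Q is then a monomial in u, z, b:
δQ/Q = √((δu/u)² + (½·δz/z)² + (3·δb/b)²) = √(0.0202 + 0.00116 + 0.112) = 0.365
Q = 7.35e+07, so δQ = 0.365 × 7.35e+07 = 2.69e+07.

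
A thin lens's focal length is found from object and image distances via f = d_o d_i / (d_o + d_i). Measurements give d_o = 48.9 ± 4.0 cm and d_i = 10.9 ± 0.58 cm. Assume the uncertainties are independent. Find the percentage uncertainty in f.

4.60%

∂f/∂d_o = (d_i/(d_o+d_i))² = 0.0332;  ∂f/∂d_i = (d_o/(d_o+d_i))² = 0.669
δf = √((∂f/∂d_o · δd_o)² + (∂f/∂d_i · δd_i)²) = √(0.0177 + 0.150) = 0.410 cm
f = 8.91 cm, so δf/f = 0.410/8.91 = 0.0460.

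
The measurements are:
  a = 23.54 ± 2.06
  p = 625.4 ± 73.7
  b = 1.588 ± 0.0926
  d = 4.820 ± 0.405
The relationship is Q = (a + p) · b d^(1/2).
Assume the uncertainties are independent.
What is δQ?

Let u = a + p = 648.9. δu = √(δa² + δp²) = √(4.24 + 5430) = 73.7, so δu/u = 0.114.
Q is then a monomial in u, b, d:
δQ/Q = √((δu/u)² + (1·δb/b)² + (½·δd/d)²) = √(0.0129 + 0.00340 + 0.00177) = 0.134
Q = 2262, so δQ = 0.134 × 2262 = 304.

304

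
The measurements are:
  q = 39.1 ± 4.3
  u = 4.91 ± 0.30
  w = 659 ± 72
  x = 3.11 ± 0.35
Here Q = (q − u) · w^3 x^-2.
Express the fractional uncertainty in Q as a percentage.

Let h = q − u = 34.2. δh = √(δq² + δu²) = √(18.5 + 0.0900) = 4.31, so δh/h = 0.126.
Q is then a monomial in h, w, x:
δQ/Q = √((δh/h)² + (3·δw/w)² + (-2·δx/x)²) = √(0.0159 + 0.107 + 0.0507) = 0.417

41.7%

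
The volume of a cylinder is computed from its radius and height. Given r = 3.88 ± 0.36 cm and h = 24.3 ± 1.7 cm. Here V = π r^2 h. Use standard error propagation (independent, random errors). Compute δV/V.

0.198

Relative error in a monomial: (δV/V)² = Σ (nᵢ · δxᵢ/xᵢ)².
  (2·δr/r)² = (2×0.0928)² = 0.0344;  (1·δh/h)² = (1×0.0700)² = 0.00489
δV/V = √(0.0393) = 0.198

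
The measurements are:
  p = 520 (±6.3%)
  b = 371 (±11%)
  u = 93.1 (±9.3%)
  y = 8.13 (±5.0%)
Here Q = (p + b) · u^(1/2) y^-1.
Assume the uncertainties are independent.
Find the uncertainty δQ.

Let w = p + b = 891. δw = √(δp² + δb²) = √(1070 + 1670) = 52.3, so δw/w = 0.0587.
Q is then a monomial in w, u, y:
δQ/Q = √((δw/w)² + (½·δu/u)² + (-1·δy/y)²) = √(0.00345 + 0.00216 + 0.00250) = 0.0901
Q = 1060, so δQ = 0.0901 × 1060 = 95.2.

95.2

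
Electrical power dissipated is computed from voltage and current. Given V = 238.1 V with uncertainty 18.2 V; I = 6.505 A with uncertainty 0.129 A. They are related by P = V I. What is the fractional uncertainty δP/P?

0.0790

Relative error in a monomial: (δP/P)² = Σ (nᵢ · δxᵢ/xᵢ)².
  (1·δV/V)² = (1×0.0764)² = 0.00584;  (1·δI/I)² = (1×0.0198)² = 0.000393
δP/P = √(0.00624) = 0.0790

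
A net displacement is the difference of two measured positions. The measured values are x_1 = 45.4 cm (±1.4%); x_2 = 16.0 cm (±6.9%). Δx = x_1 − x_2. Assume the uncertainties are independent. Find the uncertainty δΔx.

Sums and differences: (δΔx)² = Σ (cᵢ δxᵢ)².
  (δx_1)² = 0.404;  (δx_2)² = 1.22
δΔx = √(1.62) = 1.27 cm

1.27 cm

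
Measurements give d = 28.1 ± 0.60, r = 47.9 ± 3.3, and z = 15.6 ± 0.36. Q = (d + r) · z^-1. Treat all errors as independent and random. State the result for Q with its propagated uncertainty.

4.87 ± 0.243

Let u = d + r = 76.0. δu = √(δd² + δr²) = √(0.360 + 10.9) = 3.35, so δu/u = 0.0441.
Q is then a monomial in u, z:
δQ/Q = √((δu/u)² + (-1·δz/z)²) = √(0.00195 + 0.000533) = 0.0498
Q = 4.87, so δQ = 0.0498 × 4.87 = 0.243.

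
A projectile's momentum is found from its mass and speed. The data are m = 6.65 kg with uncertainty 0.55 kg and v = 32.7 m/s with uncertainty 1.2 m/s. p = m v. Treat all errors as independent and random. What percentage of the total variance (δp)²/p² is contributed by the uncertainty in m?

83.6%

(δp/p)² = (1·δm/m)² + (1·δv/v)²
  m term: (1×0.0827)² = 0.00684
  v term: (1×0.0367)² = 0.00135
Total = 0.00819. Share from m = 0.00684/0.00819 = 0.836.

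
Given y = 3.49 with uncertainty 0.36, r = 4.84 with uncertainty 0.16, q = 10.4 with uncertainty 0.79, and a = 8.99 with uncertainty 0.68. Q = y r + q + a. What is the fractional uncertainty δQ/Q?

Let p = y·r = 16.9. δp/p = √((1·δy/y)² + (1·δr/r)²) = √(0.0106 + 0.00109) = 0.108, so δp = 1.83.
Q = p + q + a: δQ = √(δp² + δq² + δa²) = √(3.35 + 0.624 + 0.462) = 2.11
Q = 36.3, so δQ/Q = 2.11/36.3 = 0.0580.

0.0580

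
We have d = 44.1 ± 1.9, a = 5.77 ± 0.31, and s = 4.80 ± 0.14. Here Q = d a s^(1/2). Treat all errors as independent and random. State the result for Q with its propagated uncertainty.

557 ± 39.2

Since Q is a product/quotient, work with relative uncertainties:
  (1·δd/d)² = (1×0.0431)² = 0.00186;  (1·δa/a)² = (1×0.0537)² = 0.00289;  (½·δs/s)² = (0.5×0.0292)² = 0.000213
δQ/Q = √(0.00496) = 0.0704
Q = 557, so δQ = 0.0704 × 557 = 39.2.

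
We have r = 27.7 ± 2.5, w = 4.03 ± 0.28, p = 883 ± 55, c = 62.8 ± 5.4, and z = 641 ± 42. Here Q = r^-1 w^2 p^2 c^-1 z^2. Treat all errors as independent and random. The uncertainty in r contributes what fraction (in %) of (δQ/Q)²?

12.1%

(δQ/Q)² = (-1·δr/r)² + (2·δw/w)² + (2·δp/p)² + (-1·δc/c)² + (2·δz/z)²
  r term: (-1×0.0903)² = 0.00815
  w term: (2×0.0695)² = 0.0193
  p term: (2×0.0623)² = 0.0155
  c term: (-1×0.0860)² = 0.00739
  z term: (2×0.0655)² = 0.0172
Total = 0.0675. Share from r = 0.00815/0.0675 = 0.121.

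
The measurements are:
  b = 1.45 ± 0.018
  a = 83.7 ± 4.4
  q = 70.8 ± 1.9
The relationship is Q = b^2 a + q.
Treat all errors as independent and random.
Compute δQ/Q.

Let p = b^2·a = 176. δp/p = √((2·δb/b)² + (1·δa/a)²) = √(0.000616 + 0.00276) = 0.0581, so δp = 10.2.
Q = p + q: δQ = √(δp² + δq²) = √(105 + 3.61) = 10.4
Q = 247, so δQ/Q = 10.4/247 = 0.0422.

0.0422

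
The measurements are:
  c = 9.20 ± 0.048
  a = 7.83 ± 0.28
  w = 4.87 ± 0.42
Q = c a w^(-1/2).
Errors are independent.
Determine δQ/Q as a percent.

5.63%

Relative error in a monomial: (δQ/Q)² = Σ (nᵢ · δxᵢ/xᵢ)².
  (1·δc/c)² = (1×0.00522)² = 2.72e-05;  (1·δa/a)² = (1×0.0358)² = 0.00128;  (−½·δw/w)² = (-0.5×0.0862)² = 0.00186
δQ/Q = √(0.00317) = 0.0563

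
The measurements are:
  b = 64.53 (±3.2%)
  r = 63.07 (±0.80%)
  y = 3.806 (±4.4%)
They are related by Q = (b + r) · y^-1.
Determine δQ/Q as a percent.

4.70%

Let u = b + r = 127.6. δu = √(δb² + δr²) = √(4.26 + 0.255) = 2.13, so δu/u = 0.0167.
Q is then a monomial in u, y:
δQ/Q = √((δu/u)² + (-1·δy/y)²) = √(0.000278 + 0.00194) = 0.0470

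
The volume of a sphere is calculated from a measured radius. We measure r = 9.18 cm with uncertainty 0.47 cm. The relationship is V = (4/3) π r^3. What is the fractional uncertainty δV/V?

0.154

V ∝ r^3, so δV/V = |3| · δr/r = 3 × 0.0512 = 0.154.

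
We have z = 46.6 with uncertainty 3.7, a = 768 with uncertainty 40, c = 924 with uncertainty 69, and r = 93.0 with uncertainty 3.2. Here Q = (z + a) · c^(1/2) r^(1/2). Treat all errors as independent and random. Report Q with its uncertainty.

Let u = z + a = 815. δu = √(δz² + δa²) = √(13.7 + 1600) = 40.2, so δu/u = 0.0493.
Q is then a monomial in u, c, r:
δQ/Q = √((δu/u)² + (½·δc/c)² + (½·δr/r)²) = √(0.00243 + 0.00139 + 0.000296) = 0.0642
Q = 2.39e+05, so δQ = 0.0642 × 2.39e+05 = 15300.

(2.39 ± 0.153) × 10^5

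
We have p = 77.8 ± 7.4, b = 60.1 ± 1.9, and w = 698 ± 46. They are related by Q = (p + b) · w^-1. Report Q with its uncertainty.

0.198 ± 0.0170

Let u = p + b = 138. δu = √(δp² + δb²) = √(54.8 + 3.61) = 7.64, so δu/u = 0.0554.
Q is then a monomial in u, w:
δQ/Q = √((δu/u)² + (-1·δw/w)²) = √(0.00307 + 0.00434) = 0.0861
Q = 0.198, so δQ = 0.0861 × 0.198 = 0.0170.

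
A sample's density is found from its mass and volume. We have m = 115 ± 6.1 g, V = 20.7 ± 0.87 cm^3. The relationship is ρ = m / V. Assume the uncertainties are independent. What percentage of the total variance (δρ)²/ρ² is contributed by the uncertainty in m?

(δρ/ρ)² = (1·δm/m)² + (-1·δV/V)²
  m term: (1×0.0530)² = 0.00281
  V term: (-1×0.0420)² = 0.00177
Total = 0.00458. Share from m = 0.00281/0.00458 = 0.614.

61.4%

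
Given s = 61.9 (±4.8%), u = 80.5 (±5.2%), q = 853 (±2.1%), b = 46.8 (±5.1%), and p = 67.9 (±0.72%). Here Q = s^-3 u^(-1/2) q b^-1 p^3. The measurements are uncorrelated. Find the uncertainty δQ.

Relative error in a monomial: (δQ/Q)² = Σ (nᵢ · δxᵢ/xᵢ)².
  (-3·δs/s)² = (-3×0.0480)² = 0.0207;  (−½·δu/u)² = (-0.5×0.0520)² = 0.000676;  (1·δq/q)² = (1×0.0210)² = 0.000441;  (-1·δb/b)² = (-1×0.0510)² = 0.00260;  (3·δp/p)² = (3×0.00720)² = 0.000467
δQ/Q = √(0.0249) = 0.158
Q = 2.68, so δQ = 0.158 × 2.68 = 0.423.

0.423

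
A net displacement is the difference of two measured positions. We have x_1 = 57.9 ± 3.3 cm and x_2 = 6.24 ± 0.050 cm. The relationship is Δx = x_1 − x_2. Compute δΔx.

3.30 cm

Sums and differences: (δΔx)² = Σ (cᵢ δxᵢ)².
  (δx_1)² = 10.9;  (δx_2)² = 0.00250
δΔx = √(10.9) = 3.30 cm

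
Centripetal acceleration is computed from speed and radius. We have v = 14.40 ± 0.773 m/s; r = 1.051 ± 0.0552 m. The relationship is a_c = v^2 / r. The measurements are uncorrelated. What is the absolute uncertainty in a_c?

For a monomial a_c ∝ v^2, r^-1, fractional errors add in quadrature:
  (2·δv/v)² = (2×0.0537)² = 0.0115;  (-1·δr/r)² = (-1×0.0525)² = 0.00276
δa_c/a_c = √(0.0143) = 0.120
a_c = 197.3 m/s^2, so δa_c = 0.120 × 197.3 = 23.6 m/s^2.

23.6 m/s^2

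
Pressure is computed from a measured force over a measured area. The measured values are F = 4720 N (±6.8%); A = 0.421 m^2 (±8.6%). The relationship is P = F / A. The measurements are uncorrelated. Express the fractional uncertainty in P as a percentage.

Products/powers → add relative errors in quadrature, weighted by exponent:
  (1·δF/F)² = (1×0.0680)² = 0.00462;  (-1·δA/A)² = (-1×0.0860)² = 0.00740
δP/P = √(0.0120) = 0.110

11.0%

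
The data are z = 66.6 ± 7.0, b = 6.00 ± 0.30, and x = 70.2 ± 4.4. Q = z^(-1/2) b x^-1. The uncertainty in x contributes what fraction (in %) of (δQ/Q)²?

(δQ/Q)² = (−½·δz/z)² + (1·δb/b)² + (-1·δx/x)²
  z term: (-0.5×0.105)² = 0.00276
  b term: (1×0.0500)² = 0.00250
  x term: (-1×0.0627)² = 0.00393
Total = 0.00919. Share from x = 0.00393/0.00919 = 0.427.

42.7%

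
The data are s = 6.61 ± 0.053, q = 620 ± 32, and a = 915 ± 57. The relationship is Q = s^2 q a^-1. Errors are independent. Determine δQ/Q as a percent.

For a monomial Q ∝ s^2, q, a^-1, fractional errors add in quadrature:
  (2·δs/s)² = (2×0.00802)² = 0.000257;  (1·δq/q)² = (1×0.0516)² = 0.00266;  (-1·δa/a)² = (-1×0.0623)² = 0.00388
δQ/Q = √(0.00680) = 0.0825

8.25%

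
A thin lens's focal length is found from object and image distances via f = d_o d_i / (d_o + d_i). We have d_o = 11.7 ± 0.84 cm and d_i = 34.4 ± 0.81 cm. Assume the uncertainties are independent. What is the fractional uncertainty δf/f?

∂f/∂d_o = (d_i/(d_o+d_i))² = 0.557;  ∂f/∂d_i = (d_o/(d_o+d_i))² = 0.0644
δf = √((∂f/∂d_o · δd_o)² + (∂f/∂d_i · δd_i)²) = √(0.219 + 0.00272) = 0.471 cm
f = 8.73 cm, so δf/f = 0.471/8.73 = 0.0539.

0.0539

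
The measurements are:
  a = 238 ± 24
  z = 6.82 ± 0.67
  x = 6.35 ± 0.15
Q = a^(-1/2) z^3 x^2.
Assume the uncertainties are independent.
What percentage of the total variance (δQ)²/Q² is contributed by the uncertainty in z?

94.8%

(δQ/Q)² = (−½·δa/a)² + (3·δz/z)² + (2·δx/x)²
  a term: (-0.5×0.101)² = 0.00254
  z term: (3×0.0982)² = 0.0869
  x term: (2×0.0236)² = 0.00223
Total = 0.0916. Share from z = 0.0869/0.0916 = 0.948.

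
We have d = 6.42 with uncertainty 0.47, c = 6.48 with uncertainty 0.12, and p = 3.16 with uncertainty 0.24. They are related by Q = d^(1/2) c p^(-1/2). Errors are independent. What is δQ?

Products/powers → add relative errors in quadrature, weighted by exponent:
  (½·δd/d)² = (0.5×0.0732)² = 0.00134;  (1·δc/c)² = (1×0.0185)² = 0.000343;  (−½·δp/p)² = (-0.5×0.0759)² = 0.00144
δQ/Q = √(0.00312) = 0.0559
Q = 9.24, so δQ = 0.0559 × 9.24 = 0.516.

0.516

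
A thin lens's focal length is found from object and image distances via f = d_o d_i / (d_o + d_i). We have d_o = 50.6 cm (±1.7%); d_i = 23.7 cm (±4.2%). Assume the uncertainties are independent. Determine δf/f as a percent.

∂f/∂d_o = (d_i/(d_o+d_i))² = 0.102;  ∂f/∂d_i = (d_o/(d_o+d_i))² = 0.464
δf = √((∂f/∂d_o · δd_o)² + (∂f/∂d_i · δd_i)²) = √(0.00766 + 0.213) = 0.470 cm
f = 16.1 cm, so δf/f = 0.470/16.1 = 0.0291.

2.91%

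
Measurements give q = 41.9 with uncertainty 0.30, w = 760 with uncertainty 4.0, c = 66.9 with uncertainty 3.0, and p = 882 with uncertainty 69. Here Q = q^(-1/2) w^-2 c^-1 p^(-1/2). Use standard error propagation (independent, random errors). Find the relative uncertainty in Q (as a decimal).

Since Q is a product/quotient, work with relative uncertainties:
  (−½·δq/q)² = (-0.5×0.00716)² = 1.28e-05;  (-2·δw/w)² = (-2×0.00526)² = 0.000111;  (-1·δc/c)² = (-1×0.0448)² = 0.00201;  (−½·δp/p)² = (-0.5×0.0782)² = 0.00153
δQ/Q = √(0.00366) = 0.0605

0.0605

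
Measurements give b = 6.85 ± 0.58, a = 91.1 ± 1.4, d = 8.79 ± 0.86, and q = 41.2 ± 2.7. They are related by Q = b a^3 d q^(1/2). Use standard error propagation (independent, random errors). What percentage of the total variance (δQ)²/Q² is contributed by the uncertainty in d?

48.0%

(δQ/Q)² = (1·δb/b)² + (3·δa/a)² + (1·δd/d)² + (½·δq/q)²
  b term: (1×0.0847)² = 0.00717
  a term: (3×0.0154)² = 0.00213
  d term: (1×0.0978)² = 0.00957
  q term: (0.5×0.0655)² = 0.00107
Total = 0.0199. Share from d = 0.00957/0.0199 = 0.480.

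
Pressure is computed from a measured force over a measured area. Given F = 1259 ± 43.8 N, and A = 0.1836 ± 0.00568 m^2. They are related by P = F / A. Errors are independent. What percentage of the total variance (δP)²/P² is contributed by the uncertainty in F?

55.8%

(δP/P)² = (1·δF/F)² + (-1·δA/A)²
  F term: (1×0.0348)² = 0.00121
  A term: (-1×0.0309)² = 0.000957
Total = 0.00217. Share from F = 0.00121/0.00217 = 0.558.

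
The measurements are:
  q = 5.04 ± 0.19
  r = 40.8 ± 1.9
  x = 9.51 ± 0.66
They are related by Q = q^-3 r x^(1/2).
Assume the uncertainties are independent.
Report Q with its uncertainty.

0.983 ± 0.125

Products/powers → add relative errors in quadrature, weighted by exponent:
  (-3·δq/q)² = (-3×0.0377)² = 0.0128;  (1·δr/r)² = (1×0.0466)² = 0.00217;  (½·δx/x)² = (0.5×0.0694)² = 0.00120
δQ/Q = √(0.0162) = 0.127
Q = 0.983, so δQ = 0.127 × 0.983 = 0.125.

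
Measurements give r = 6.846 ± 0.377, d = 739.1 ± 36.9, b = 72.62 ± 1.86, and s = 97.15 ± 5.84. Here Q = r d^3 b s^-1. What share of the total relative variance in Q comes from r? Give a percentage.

(δQ/Q)² = (1·δr/r)² + (3·δd/d)² + (1·δb/b)² + (-1·δs/s)²
  r term: (1×0.0551)² = 0.00303
  d term: (3×0.0499)² = 0.0224
  b term: (1×0.0256)² = 0.000656
  s term: (-1×0.0601)² = 0.00361
Total = 0.0297. Share from r = 0.00303/0.0297 = 0.102.

10.2%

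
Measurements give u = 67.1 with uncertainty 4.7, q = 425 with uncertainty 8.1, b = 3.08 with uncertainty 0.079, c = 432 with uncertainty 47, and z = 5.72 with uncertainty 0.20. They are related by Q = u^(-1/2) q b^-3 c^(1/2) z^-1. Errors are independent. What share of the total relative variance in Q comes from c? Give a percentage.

25.3%

(δQ/Q)² = (−½·δu/u)² + (1·δq/q)² + (-3·δb/b)² + (½·δc/c)² + (-1·δz/z)²
  u term: (-0.5×0.0700)² = 0.00123
  q term: (1×0.0191)² = 0.000363
  b term: (-3×0.0256)² = 0.00592
  c term: (0.5×0.109)² = 0.00296
  z term: (-1×0.0350)² = 0.00122
Total = 0.0117. Share from c = 0.00296/0.0117 = 0.253.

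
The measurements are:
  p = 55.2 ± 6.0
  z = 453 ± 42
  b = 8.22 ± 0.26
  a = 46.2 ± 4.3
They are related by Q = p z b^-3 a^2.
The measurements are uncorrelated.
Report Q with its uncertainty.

Products/powers → add relative errors in quadrature, weighted by exponent:
  (1·δp/p)² = (1×0.109)² = 0.0118;  (1·δz/z)² = (1×0.0927)² = 0.00860;  (-3·δb/b)² = (-3×0.0316)² = 0.00900;  (2·δa/a)² = (2×0.0931)² = 0.0347
δQ/Q = √(0.0641) = 0.253
Q = 96100, so δQ = 0.253 × 96100 = 24300.

96100 ± 24300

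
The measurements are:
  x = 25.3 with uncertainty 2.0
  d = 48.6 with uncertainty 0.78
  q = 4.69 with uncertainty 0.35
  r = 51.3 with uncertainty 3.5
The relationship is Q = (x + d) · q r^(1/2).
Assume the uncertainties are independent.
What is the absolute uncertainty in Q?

216

Let u = x + d = 73.9. δu = √(δx² + δd²) = √(4.00 + 0.608) = 2.15, so δu/u = 0.0290.
Q is then a monomial in u, q, r:
δQ/Q = √((δu/u)² + (1·δq/q)² + (½·δr/r)²) = √(0.000844 + 0.00557 + 0.00116) = 0.0870
Q = 2480, so δQ = 0.0870 × 2480 = 216.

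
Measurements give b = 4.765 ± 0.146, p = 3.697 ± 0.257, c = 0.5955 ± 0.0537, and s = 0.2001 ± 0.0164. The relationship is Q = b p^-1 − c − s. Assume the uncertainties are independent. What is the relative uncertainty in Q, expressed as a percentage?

22.9%

Let w = b·p^-1 = 1.289. δw/w = √((1·δb/b)² + (-1·δp/p)²) = √(0.000939 + 0.00483) = 0.0760, so δw = 0.0979.
Q = w − c − s: δQ = √(δw² + δc² + δs²) = √(0.00959 + 0.00288 + 0.000269) = 0.113
Q = 0.4933, so δQ/Q = 0.113/0.4933 = 0.229.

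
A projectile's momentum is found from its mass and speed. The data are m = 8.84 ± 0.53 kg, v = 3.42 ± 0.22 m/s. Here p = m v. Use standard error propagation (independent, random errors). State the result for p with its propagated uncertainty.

30.2 ± 2.66 kg·m/s

For a monomial p ∝ m, v, fractional errors add in quadrature:
  (1·δm/m)² = (1×0.0600)² = 0.00359;  (1·δv/v)² = (1×0.0643)² = 0.00414
δp/p = √(0.00773) = 0.0879
p = 30.2 kg·m/s, so δp = 0.0879 × 30.2 = 2.66 kg·m/s.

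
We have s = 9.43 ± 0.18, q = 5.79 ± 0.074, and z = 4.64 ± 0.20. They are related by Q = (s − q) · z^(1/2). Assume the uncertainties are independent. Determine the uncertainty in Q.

0.452

Let u = s − q = 3.64. δu = √(δs² + δq²) = √(0.0324 + 0.00548) = 0.195, so δu/u = 0.0535.
Q is then a monomial in u, z:
δQ/Q = √((δu/u)² + (½·δz/z)²) = √(0.00286 + 0.000464) = 0.0576
Q = 7.84, so δQ = 0.0576 × 7.84 = 0.452.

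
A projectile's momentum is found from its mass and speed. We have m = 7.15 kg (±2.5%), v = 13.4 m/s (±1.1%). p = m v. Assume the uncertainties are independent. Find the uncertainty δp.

Products/powers → add relative errors in quadrature, weighted by exponent:
  (1·δm/m)² = (1×0.0250)² = 0.000625;  (1·δv/v)² = (1×0.0110)² = 0.000121
δp/p = √(0.000746) = 0.0273
p = 95.8 kg·m/s, so δp = 0.0273 × 95.8 = 2.62 kg·m/s.

2.62 kg·m/s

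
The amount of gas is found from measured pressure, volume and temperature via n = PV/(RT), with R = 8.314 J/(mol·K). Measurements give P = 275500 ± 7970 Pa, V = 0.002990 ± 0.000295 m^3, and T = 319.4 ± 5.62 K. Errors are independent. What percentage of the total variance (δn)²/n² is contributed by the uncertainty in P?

(δn/n)² = (1·δP/P)² + (1·δV/V)² + (-1·δT/T)²
  P term: (1×0.0289)² = 0.000837
  V term: (1×0.0987)² = 0.00973
  T term: (-1×0.0176)² = 0.000310
Total = 0.0109. Share from P = 0.000837/0.0109 = 0.0769.

7.69%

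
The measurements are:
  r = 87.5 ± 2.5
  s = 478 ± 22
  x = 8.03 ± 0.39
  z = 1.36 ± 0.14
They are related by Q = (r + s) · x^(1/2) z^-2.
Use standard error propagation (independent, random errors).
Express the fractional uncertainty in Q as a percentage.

21.1%

Let u = r + s = 566. δu = √(δr² + δs²) = √(6.25 + 484) = 22.1, so δu/u = 0.0392.
Q is then a monomial in u, x, z:
δQ/Q = √((δu/u)² + (½·δx/x)² + (-2·δz/z)²) = √(0.00153 + 0.000590 + 0.0424) = 0.211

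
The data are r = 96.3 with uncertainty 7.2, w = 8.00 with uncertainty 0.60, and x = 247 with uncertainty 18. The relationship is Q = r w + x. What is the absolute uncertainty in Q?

Let p = r·w = 770. δp/p = √((1·δr/r)² + (1·δw/w)²) = √(0.00559 + 0.00562) = 0.106, so δp = 81.6.
Q = p + x: δQ = √(δp² + δx²) = √(6660 + 324) = 83.5

83.5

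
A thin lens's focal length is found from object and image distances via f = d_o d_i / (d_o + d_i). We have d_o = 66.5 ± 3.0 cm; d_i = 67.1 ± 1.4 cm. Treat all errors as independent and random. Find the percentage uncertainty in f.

∂f/∂d_o = (d_i/(d_o+d_i))² = 0.252;  ∂f/∂d_i = (d_o/(d_o+d_i))² = 0.248
δf = √((∂f/∂d_o · δd_o)² + (∂f/∂d_i · δd_i)²) = √(0.573 + 0.120) = 0.832 cm
f = 33.4 cm, so δf/f = 0.832/33.4 = 0.0249.

2.49%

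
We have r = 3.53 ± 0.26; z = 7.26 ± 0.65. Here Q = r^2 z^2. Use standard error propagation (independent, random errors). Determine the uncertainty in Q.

152

Each factor contributes (exponent × relative error)² to (δQ/Q)²:
  (2·δr/r)² = (2×0.0737)² = 0.0217;  (2·δz/z)² = (2×0.0895)² = 0.0321
δQ/Q = √(0.0538) = 0.232
Q = 657, so δQ = 0.232 × 657 = 152.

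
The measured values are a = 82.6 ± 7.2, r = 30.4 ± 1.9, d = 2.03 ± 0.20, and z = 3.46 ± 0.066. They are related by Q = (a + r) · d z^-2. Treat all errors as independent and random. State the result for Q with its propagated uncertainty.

19.2 ± 2.39

Let u = a + r = 113. δu = √(δa² + δr²) = √(51.8 + 3.61) = 7.45, so δu/u = 0.0659.
Q is then a monomial in u, d, z:
δQ/Q = √((δu/u)² + (1·δd/d)² + (-2·δz/z)²) = √(0.00434 + 0.00971 + 0.00146) = 0.125
Q = 19.2, so δQ = 0.125 × 19.2 = 2.39.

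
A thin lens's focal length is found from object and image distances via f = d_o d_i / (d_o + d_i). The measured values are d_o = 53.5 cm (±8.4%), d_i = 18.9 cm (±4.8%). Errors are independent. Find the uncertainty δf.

∂f/∂d_o = (d_i/(d_o+d_i))² = 0.0681;  ∂f/∂d_i = (d_o/(d_o+d_i))² = 0.546
δf = √((∂f/∂d_o · δd_o)² + (∂f/∂d_i · δd_i)²) = √(0.0938 + 0.245) = 0.582 cm

0.582 cm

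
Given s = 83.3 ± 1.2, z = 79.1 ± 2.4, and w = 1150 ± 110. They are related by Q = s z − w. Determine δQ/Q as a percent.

Let p = s·z = 6590. δp/p = √((1·δs/s)² + (1·δz/z)²) = √(0.000208 + 0.000921) = 0.0336, so δp = 221.
Q = p − w: δQ = √(δp² + δw²) = √(49000 + 12100) = 247
Q = 5440, so δQ/Q = 247/5440 = 0.0454.

4.54%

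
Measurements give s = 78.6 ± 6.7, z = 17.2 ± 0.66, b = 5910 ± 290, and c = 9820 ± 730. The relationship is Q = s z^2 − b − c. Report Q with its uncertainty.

Let p = s·z^2 = 23300. δp/p = √((1·δs/s)² + (2·δz/z)²) = √(0.00727 + 0.00589) = 0.115, so δp = 2670.
Q = p − b − c: δQ = √(δp² + δb² + δc²) = √(7.11e+06 + 84100 + 5.33e+05) = 2780
Q = 7520.

7520 ± 2780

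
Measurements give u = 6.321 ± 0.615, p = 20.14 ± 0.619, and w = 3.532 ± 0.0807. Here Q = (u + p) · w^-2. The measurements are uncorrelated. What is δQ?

0.120

Let h = u + p = 26.46. δh = √(δu² + δp²) = √(0.378 + 0.383) = 0.873, so δh/h = 0.0330.
Q is then a monomial in h, w:
δQ/Q = √((δh/h)² + (-2·δw/w)²) = √(0.00109 + 0.00209) = 0.0564
Q = 2.121, so δQ = 0.0564 × 2.121 = 0.120.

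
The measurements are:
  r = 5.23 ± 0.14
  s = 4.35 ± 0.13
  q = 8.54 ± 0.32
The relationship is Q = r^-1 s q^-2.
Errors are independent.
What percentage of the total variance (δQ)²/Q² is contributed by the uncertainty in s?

(δQ/Q)² = (-1·δr/r)² + (1·δs/s)² + (-2·δq/q)²
  r term: (-1×0.0268)² = 0.000717
  s term: (1×0.0299)² = 0.000893
  q term: (-2×0.0375)² = 0.00562
Total = 0.00723. Share from s = 0.000893/0.00723 = 0.124.

12.4%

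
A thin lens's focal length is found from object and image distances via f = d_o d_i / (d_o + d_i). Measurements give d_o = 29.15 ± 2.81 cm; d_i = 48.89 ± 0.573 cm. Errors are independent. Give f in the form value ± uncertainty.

18.26 ± 1.11 cm

∂f/∂d_o = (d_i/(d_o+d_i))² = 0.392;  ∂f/∂d_i = (d_o/(d_o+d_i))² = 0.140
δf = √((∂f/∂d_o · δd_o)² + (∂f/∂d_i · δd_i)²) = √(1.22 + 0.00639) = 1.11 cm
f = 18.26 cm.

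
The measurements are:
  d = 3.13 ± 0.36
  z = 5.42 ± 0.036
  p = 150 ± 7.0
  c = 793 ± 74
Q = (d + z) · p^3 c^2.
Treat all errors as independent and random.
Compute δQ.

4.3e+12

Let u = d + z = 8.55. δu = √(δd² + δz²) = √(0.130 + 0.00130) = 0.362, so δu/u = 0.0423.
Q is then a monomial in u, p, c:
δQ/Q = √((δu/u)² + (3·δp/p)² + (2·δc/c)²) = √(0.00179 + 0.0196 + 0.0348) = 0.237
Q = 1.81e+13, so δQ = 0.237 × 1.81e+13 = 4.3e+12.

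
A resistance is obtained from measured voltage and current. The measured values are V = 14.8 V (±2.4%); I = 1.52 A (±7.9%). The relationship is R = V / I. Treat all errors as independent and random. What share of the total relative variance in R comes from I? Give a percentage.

(δR/R)² = (1·δV/V)² + (-1·δI/I)²
  V term: (1×0.0240)² = 0.000576
  I term: (-1×0.0790)² = 0.00624
Total = 0.00682. Share from I = 0.00624/0.00682 = 0.916.

91.6%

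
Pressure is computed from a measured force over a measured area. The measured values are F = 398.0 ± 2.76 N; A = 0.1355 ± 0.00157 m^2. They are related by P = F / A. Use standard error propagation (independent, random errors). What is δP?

39.7 Pa

Relative error in a monomial: (δP/P)² = Σ (nᵢ · δxᵢ/xᵢ)².
  (1·δF/F)² = (1×0.00693)² = 4.81e-05;  (-1·δA/A)² = (-1×0.0116)² = 0.000134
δP/P = √(0.000182) = 0.0135
P = 2937 Pa, so δP = 0.0135 × 2937 = 39.7 Pa.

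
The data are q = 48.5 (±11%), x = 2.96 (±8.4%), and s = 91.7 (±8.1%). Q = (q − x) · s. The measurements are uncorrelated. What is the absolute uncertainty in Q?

595

Let u = q − x = 45.5. δu = √(δq² + δx²) = √(28.5 + 0.0618) = 5.34, so δu/u = 0.117.
Q is then a monomial in u, s:
δQ/Q = √((δu/u)² + (1·δs/s)²) = √(0.0138 + 0.00656) = 0.143
Q = 4180, so δQ = 0.143 × 4180 = 595.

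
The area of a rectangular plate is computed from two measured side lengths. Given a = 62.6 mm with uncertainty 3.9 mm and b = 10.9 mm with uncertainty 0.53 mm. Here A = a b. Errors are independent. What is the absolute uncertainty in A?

A is a product of powers, so relative uncertainties combine in quadrature:
  (1·δa/a)² = (1×0.0623)² = 0.00388;  (1·δb/b)² = (1×0.0486)² = 0.00236
δA/A = √(0.00625) = 0.0790
A = 682 mm^2, so δA = 0.0790 × 682 = 53.9 mm^2.

53.9 mm^2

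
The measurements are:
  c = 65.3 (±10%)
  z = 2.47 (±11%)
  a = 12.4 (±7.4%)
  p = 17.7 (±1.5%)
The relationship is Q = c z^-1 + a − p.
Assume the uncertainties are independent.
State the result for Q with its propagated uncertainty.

Let w = c·z^-1 = 26.4. δw/w = √((1·δc/c)² + (-1·δz/z)²) = √(0.0100 + 0.0121) = 0.149, so δw = 3.93.
Q = w + a − p: δQ = √(δw² + δa² + δp²) = √(15.4 + 0.842 + 0.0705) = 4.04
Q = 21.1.

21.1 ± 4.04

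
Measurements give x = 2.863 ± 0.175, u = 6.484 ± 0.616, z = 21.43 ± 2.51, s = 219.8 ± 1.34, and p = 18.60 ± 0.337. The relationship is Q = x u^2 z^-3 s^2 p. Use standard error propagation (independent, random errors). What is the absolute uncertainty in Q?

Products/powers → add relative errors in quadrature, weighted by exponent:
  (1·δx/x)² = (1×0.0611)² = 0.00374;  (2·δu/u)² = (2×0.0950)² = 0.0361;  (-3·δz/z)² = (-3×0.117)² = 0.123;  (2·δs/s)² = (2×0.00610)² = 0.000149;  (1·δp/p)² = (1×0.0181)² = 0.000328
δQ/Q = √(0.164) = 0.405
Q = 10990, so δQ = 0.405 × 10990 = 4450.

4450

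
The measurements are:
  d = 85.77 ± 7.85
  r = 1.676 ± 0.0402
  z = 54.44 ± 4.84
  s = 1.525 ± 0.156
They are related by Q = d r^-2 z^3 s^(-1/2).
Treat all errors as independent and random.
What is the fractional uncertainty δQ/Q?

0.291

Q is a product of powers, so relative uncertainties combine in quadrature:
  (1·δd/d)² = (1×0.0915)² = 0.00838;  (-2·δr/r)² = (-2×0.0240)² = 0.00230;  (3·δz/z)² = (3×0.0889)² = 0.0711;  (−½·δs/s)² = (-0.5×0.102)² = 0.00262
δQ/Q = √(0.0844) = 0.291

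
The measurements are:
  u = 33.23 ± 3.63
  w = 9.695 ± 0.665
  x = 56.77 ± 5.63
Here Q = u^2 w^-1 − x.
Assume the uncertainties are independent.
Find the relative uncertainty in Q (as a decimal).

0.467

Let p = u^2·w^-1 = 113.9. δp/p = √((2·δu/u)² + (-1·δw/w)²) = √(0.0477 + 0.00470) = 0.229, so δp = 26.1.
Q = p − x: δQ = √(δp² + δx²) = √(680 + 31.7) = 26.7
Q = 57.13, so δQ/Q = 26.7/57.13 = 0.467.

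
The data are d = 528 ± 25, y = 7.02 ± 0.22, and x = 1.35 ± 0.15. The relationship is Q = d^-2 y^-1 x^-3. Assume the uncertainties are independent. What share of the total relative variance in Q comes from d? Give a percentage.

7.41%

(δQ/Q)² = (-2·δd/d)² + (-1·δy/y)² + (-3·δx/x)²
  d term: (-2×0.0473)² = 0.00897
  y term: (-1×0.0313)² = 0.000982
  x term: (-3×0.111)² = 0.111
Total = 0.121. Share from d = 0.00897/0.121 = 0.0741.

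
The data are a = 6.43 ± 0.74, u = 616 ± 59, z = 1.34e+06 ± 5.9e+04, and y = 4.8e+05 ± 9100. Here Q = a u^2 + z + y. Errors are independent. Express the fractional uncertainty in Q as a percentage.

Let p = a·u^2 = 2.44e+06. δp/p = √((1·δa/a)² + (2·δu/u)²) = √(0.0132 + 0.0367) = 0.223, so δp = 5.45e+05.
Q = p + z + y: δQ = √(δp² + δz² + δy²) = √(2.97e+11 + 3.48e+09 + 8.28e+07) = 5.49e+05
Q = 4.26e+06, so δQ/Q = 5.49e+05/4.26e+06 = 0.129.

12.9%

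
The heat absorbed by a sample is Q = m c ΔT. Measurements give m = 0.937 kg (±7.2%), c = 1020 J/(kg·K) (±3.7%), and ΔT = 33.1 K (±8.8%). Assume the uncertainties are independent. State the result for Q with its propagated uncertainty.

31600 ± 3780 J

Products/powers → add relative errors in quadrature, weighted by exponent:
  (1·δm/m)² = (1×0.0720)² = 0.00518;  (1·δc/c)² = (1×0.0370)² = 0.00137;  (1·δΔT/ΔT)² = (1×0.0880)² = 0.00774
δQ/Q = √(0.0143) = 0.120
Q = 31600 J, so δQ = 0.120 × 31600 = 3780 J.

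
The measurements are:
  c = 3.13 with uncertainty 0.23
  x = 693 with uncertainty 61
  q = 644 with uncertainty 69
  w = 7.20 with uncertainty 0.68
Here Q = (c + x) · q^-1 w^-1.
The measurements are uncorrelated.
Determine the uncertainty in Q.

Let u = c + x = 696. δu = √(δc² + δx²) = √(0.0529 + 3720) = 61.0, so δu/u = 0.0876.
Q is then a monomial in u, q, w:
δQ/Q = √((δu/u)² + (-1·δq/q)² + (-1·δw/w)²) = √(0.00768 + 0.0115 + 0.00892) = 0.168
Q = 0.150, so δQ = 0.168 × 0.150 = 0.0252.

0.0252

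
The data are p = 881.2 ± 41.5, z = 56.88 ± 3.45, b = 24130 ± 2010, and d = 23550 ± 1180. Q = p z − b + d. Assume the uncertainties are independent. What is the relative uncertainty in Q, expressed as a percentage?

Let w = p·z = 50120. δw/w = √((1·δp/p)² + (1·δz/z)²) = √(0.00222 + 0.00368) = 0.0768, so δw = 3850.
Q = w − b + d: δQ = √(δw² + δb² + δd²) = √(1.48e+07 + 4.04e+06 + 1.39e+06) = 4500
Q = 49540, so δQ/Q = 4500/49540 = 0.0908.

9.08%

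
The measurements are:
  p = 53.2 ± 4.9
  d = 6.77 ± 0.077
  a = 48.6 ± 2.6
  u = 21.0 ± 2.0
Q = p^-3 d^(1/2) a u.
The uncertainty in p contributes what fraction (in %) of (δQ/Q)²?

86.5%

(δQ/Q)² = (-3·δp/p)² + (½·δd/d)² + (1·δa/a)² + (1·δu/u)²
  p term: (-3×0.0921)² = 0.0764
  d term: (0.5×0.0114)² = 3.23e-05
  a term: (1×0.0535)² = 0.00286
  u term: (1×0.0952)² = 0.00907
Total = 0.0883. Share from p = 0.0764/0.0883 = 0.865.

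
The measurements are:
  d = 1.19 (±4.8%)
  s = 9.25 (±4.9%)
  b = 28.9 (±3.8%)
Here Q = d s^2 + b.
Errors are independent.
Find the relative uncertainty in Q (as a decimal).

0.0854

Let p = d·s^2 = 102. δp/p = √((1·δd/d)² + (2·δs/s)²) = √(0.00230 + 0.00960) = 0.109, so δp = 11.1.
Q = p + b: δQ = √(δp² + δb²) = √(123 + 1.21) = 11.2
Q = 131, so δQ/Q = 11.2/131 = 0.0854.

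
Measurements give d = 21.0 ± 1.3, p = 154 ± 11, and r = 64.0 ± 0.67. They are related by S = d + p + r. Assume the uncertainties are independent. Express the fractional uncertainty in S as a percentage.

4.64%

Each term contributes (cᵢ δxᵢ)² to (δS)²:
  (δd)² = 1.69;  (δp)² = 121;  (δr)² = 0.449
δS = √(123) = 11.1
S = 239, so δS/S = 11.1/239 = 0.0464.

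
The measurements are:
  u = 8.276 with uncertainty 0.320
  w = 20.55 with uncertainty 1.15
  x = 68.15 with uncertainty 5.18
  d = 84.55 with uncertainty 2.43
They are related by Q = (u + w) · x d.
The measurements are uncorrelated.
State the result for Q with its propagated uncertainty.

166100 ± 15100

Let h = u + w = 28.83. δh = √(δu² + δw²) = √(0.102 + 1.32) = 1.19, so δh/h = 0.0414.
Q is then a monomial in h, x, d:
δQ/Q = √((δh/h)² + (1·δx/x)² + (1·δd/d)²) = √(0.00171 + 0.00578 + 0.000826) = 0.0912
Q = 166100, so δQ = 0.0912 × 166100 = 15100.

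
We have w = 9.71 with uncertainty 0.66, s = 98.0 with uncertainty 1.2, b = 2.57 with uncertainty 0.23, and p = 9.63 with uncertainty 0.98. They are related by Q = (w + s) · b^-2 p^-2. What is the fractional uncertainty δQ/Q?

0.271

Let u = w + s = 108. δu = √(δw² + δs²) = √(0.436 + 1.44) = 1.37, so δu/u = 0.0127.
Q is then a monomial in u, b, p:
δQ/Q = √((δu/u)² + (-2·δb/b)² + (-2·δp/p)²) = √(0.000162 + 0.0320 + 0.0414) = 0.271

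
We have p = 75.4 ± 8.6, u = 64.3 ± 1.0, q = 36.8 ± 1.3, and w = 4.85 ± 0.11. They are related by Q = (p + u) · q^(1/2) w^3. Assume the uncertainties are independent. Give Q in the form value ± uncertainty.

96700 ± 9060

Let h = p + u = 140. δh = √(δp² + δu²) = √(74.0 + 1.00) = 8.66, so δh/h = 0.0620.
Q is then a monomial in h, q, w:
δQ/Q = √((δh/h)² + (½·δq/q)² + (3·δw/w)²) = √(0.00384 + 0.000312 + 0.00463) = 0.0937
Q = 96700, so δQ = 0.0937 × 96700 = 9060.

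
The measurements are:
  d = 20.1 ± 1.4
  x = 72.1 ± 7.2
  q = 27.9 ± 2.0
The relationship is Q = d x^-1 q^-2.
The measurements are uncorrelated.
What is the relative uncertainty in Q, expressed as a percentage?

Products/powers → add relative errors in quadrature, weighted by exponent:
  (1·δd/d)² = (1×0.0697)² = 0.00485;  (-1·δx/x)² = (-1×0.0999)² = 0.00997;  (-2·δq/q)² = (-2×0.0717)² = 0.0206
δQ/Q = √(0.0354) = 0.188

18.8%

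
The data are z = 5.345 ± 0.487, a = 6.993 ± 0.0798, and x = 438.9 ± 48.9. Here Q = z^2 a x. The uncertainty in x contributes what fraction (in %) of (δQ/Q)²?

27.1%

(δQ/Q)² = (2·δz/z)² + (1·δa/a)² + (1·δx/x)²
  z term: (2×0.0911)² = 0.0332
  a term: (1×0.0114)² = 0.000130
  x term: (1×0.111)² = 0.0124
Total = 0.0457. Share from x = 0.0124/0.0457 = 0.271.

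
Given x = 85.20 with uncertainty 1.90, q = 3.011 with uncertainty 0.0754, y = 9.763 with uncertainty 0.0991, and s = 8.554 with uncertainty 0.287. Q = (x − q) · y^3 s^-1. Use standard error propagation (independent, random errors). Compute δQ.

Let u = x − q = 82.19. δu = √(δx² + δq²) = √(3.61 + 0.00569) = 1.90, so δu/u = 0.0231.
Q is then a monomial in u, y, s:
δQ/Q = √((δu/u)² + (3·δy/y)² + (-1·δs/s)²) = √(0.000535 + 0.000927 + 0.00113) = 0.0509
Q = 8941, so δQ = 0.0509 × 8941 = 455.

455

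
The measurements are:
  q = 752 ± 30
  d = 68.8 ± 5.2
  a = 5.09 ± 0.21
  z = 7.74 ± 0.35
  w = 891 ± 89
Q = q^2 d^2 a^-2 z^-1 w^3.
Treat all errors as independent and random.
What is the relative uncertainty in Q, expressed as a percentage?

Q is a product of powers, so relative uncertainties combine in quadrature:
  (2·δq/q)² = (2×0.0399)² = 0.00637;  (2·δd/d)² = (2×0.0756)² = 0.0229;  (-2·δa/a)² = (-2×0.0413)² = 0.00681;  (-1·δz/z)² = (-1×0.0452)² = 0.00204;  (3·δw/w)² = (3×0.0999)² = 0.0898
δQ/Q = √(0.128) = 0.358

35.8%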